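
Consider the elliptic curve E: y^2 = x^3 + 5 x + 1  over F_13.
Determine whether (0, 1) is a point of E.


Check whether y^2 = x^3 + 5 x + 1 (mod 13) for (x, y) = (0, 1).
LHS: y^2 = 1^2 mod 13 = 1
RHS: x^3 + 5 x + 1 = 0^3 + 5*0 + 1 mod 13 = 1
LHS = RHS

Yes, on the curve


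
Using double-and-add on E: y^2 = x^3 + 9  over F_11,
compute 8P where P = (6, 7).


k = 8 = 1000_2 (binary, LSB first: 0001)
Double-and-add from P = (6, 7):
  bit 0 = 0: acc unchanged = O
  bit 1 = 0: acc unchanged = O
  bit 2 = 0: acc unchanged = O
  bit 3 = 1: acc = O + (0, 8) = (0, 8)

8P = (0, 8)


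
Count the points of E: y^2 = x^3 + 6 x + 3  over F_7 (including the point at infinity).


For each x in F_7, count y with y^2 = x^3 + 6 x + 3 mod 7:
  x = 2: RHS = 2, y in [3, 4]  -> 2 point(s)
  x = 4: RHS = 0, y in [0]  -> 1 point(s)
  x = 5: RHS = 4, y in [2, 5]  -> 2 point(s)
Affine points: 5. Add the point at infinity: total = 6.

#E(F_7) = 6


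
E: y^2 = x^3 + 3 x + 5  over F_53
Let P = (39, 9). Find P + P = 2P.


Doubling: s = (3 x1^2 + a) / (2 y1)
s = (3*39^2 + 3) / (2*9) mod 53 = 24
x3 = s^2 - 2 x1 mod 53 = 24^2 - 2*39 = 21
y3 = s (x1 - x3) - y1 mod 53 = 24 * (39 - 21) - 9 = 52

2P = (21, 52)


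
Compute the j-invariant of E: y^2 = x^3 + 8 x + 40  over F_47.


Delta = -16(4 a^3 + 27 b^2) mod 47 = 20
-1728 * (4 a)^3 = -1728 * (4*8)^3 mod 47 = 5
j = 5 * 20^(-1) mod 47 = 12

j = 12 (mod 47)


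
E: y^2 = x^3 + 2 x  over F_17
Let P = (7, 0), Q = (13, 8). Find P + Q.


P != Q, so use the chord formula.
s = (y2 - y1) / (x2 - x1) = (8) / (6) mod 17 = 7
x3 = s^2 - x1 - x2 mod 17 = 7^2 - 7 - 13 = 12
y3 = s (x1 - x3) - y1 mod 17 = 7 * (7 - 12) - 0 = 16

P + Q = (12, 16)


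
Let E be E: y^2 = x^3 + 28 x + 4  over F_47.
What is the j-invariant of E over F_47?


Delta = -16(4 a^3 + 27 b^2) mod 47 = 40
-1728 * (4 a)^3 = -1728 * (4*28)^3 mod 47 = 44
j = 44 * 40^(-1) mod 47 = 34

j = 34 (mod 47)


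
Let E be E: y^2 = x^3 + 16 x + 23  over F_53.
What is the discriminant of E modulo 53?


4 a^3 + 27 b^2 = 4*16^3 + 27*23^2 = 16384 + 14283 = 30667
Delta = -16 * (30667) = -490672
Delta mod 53 = 2

Delta = 2 (mod 53)


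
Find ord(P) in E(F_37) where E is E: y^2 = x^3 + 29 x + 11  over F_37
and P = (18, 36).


Compute successive multiples of P until we hit O:
  1P = (18, 36)
  2P = (2, 22)
  3P = (1, 2)
  4P = (22, 30)
  5P = (27, 33)
  6P = (25, 28)
  7P = (24, 29)
  8P = (20, 28)
  ... (continuing to 36P)
  36P = O

ord(P) = 36


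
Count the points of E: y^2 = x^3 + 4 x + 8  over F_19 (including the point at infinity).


For each x in F_19, count y with y^2 = x^3 + 4 x + 8 mod 19:
  x = 2: RHS = 5, y in [9, 10]  -> 2 point(s)
  x = 3: RHS = 9, y in [3, 16]  -> 2 point(s)
  x = 5: RHS = 1, y in [1, 18]  -> 2 point(s)
  x = 6: RHS = 1, y in [1, 18]  -> 2 point(s)
  x = 8: RHS = 1, y in [1, 18]  -> 2 point(s)
  x = 12: RHS = 17, y in [6, 13]  -> 2 point(s)
  x = 15: RHS = 4, y in [2, 17]  -> 2 point(s)
  x = 16: RHS = 7, y in [8, 11]  -> 2 point(s)
  x = 17: RHS = 11, y in [7, 12]  -> 2 point(s)
Affine points: 18. Add the point at infinity: total = 19.

#E(F_19) = 19


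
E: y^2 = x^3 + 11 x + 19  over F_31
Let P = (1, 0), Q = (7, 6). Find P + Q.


P != Q, so use the chord formula.
s = (y2 - y1) / (x2 - x1) = (6) / (6) mod 31 = 1
x3 = s^2 - x1 - x2 mod 31 = 1^2 - 1 - 7 = 24
y3 = s (x1 - x3) - y1 mod 31 = 1 * (1 - 24) - 0 = 8

P + Q = (24, 8)


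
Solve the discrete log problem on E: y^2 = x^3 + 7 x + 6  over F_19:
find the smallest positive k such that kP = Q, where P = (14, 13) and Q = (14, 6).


Enumerate multiples of P until we hit Q = (14, 6):
  1P = (14, 13)
  2P = (15, 16)
  3P = (18, 13)
  4P = (6, 6)
  5P = (6, 13)
  6P = (18, 6)
  7P = (15, 3)
  8P = (14, 6)
Match found at i = 8.

k = 8


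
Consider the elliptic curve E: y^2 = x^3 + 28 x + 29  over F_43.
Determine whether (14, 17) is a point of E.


Check whether y^2 = x^3 + 28 x + 29 (mod 43) for (x, y) = (14, 17).
LHS: y^2 = 17^2 mod 43 = 31
RHS: x^3 + 28 x + 29 = 14^3 + 28*14 + 29 mod 43 = 26
LHS != RHS

No, not on the curve


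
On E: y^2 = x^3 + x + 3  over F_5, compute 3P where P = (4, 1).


k = 3 = 11_2 (binary, LSB first: 11)
Double-and-add from P = (4, 1):
  bit 0 = 1: acc = O + (4, 1) = (4, 1)
  bit 1 = 1: acc = (4, 1) + (1, 0) = (4, 4)

3P = (4, 4)


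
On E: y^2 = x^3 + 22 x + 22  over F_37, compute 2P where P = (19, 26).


Doubling: s = (3 x1^2 + a) / (2 y1)
s = (3*19^2 + 22) / (2*26) mod 37 = 12
x3 = s^2 - 2 x1 mod 37 = 12^2 - 2*19 = 32
y3 = s (x1 - x3) - y1 mod 37 = 12 * (19 - 32) - 26 = 3

2P = (32, 3)


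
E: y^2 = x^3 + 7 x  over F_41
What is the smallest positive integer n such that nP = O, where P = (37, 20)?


Compute successive multiples of P until we hit O:
  1P = (37, 20)
  2P = (40, 22)
  3P = (10, 39)
  4P = (4, 16)
  5P = (31, 18)
  6P = (5, 18)
  7P = (36, 39)
  8P = (1, 34)
  ... (continuing to 17P)
  17P = O

ord(P) = 17


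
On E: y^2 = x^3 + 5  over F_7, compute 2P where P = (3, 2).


Doubling: s = (3 x1^2 + a) / (2 y1)
s = (3*3^2 + 0) / (2*2) mod 7 = 5
x3 = s^2 - 2 x1 mod 7 = 5^2 - 2*3 = 5
y3 = s (x1 - x3) - y1 mod 7 = 5 * (3 - 5) - 2 = 2

2P = (5, 2)


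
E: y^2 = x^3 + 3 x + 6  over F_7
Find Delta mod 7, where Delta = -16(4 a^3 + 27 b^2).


4 a^3 + 27 b^2 = 4*3^3 + 27*6^2 = 108 + 972 = 1080
Delta = -16 * (1080) = -17280
Delta mod 7 = 3

Delta = 3 (mod 7)


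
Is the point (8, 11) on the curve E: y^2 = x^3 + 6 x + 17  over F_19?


Check whether y^2 = x^3 + 6 x + 17 (mod 19) for (x, y) = (8, 11).
LHS: y^2 = 11^2 mod 19 = 7
RHS: x^3 + 6 x + 17 = 8^3 + 6*8 + 17 mod 19 = 7
LHS = RHS

Yes, on the curve


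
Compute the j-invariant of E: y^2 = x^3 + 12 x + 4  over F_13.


Delta = -16(4 a^3 + 27 b^2) mod 13 = 3
-1728 * (4 a)^3 = -1728 * (4*12)^3 mod 13 = 1
j = 1 * 3^(-1) mod 13 = 9

j = 9 (mod 13)


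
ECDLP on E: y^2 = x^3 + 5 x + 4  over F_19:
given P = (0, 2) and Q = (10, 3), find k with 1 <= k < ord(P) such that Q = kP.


Enumerate multiples of P until we hit Q = (10, 3):
  1P = (0, 2)
  2P = (17, 10)
  3P = (18, 13)
  4P = (8, 10)
  5P = (12, 5)
  6P = (13, 9)
  7P = (10, 16)
  8P = (14, 5)
  9P = (16, 0)
  10P = (14, 14)
  11P = (10, 3)
Match found at i = 11.

k = 11


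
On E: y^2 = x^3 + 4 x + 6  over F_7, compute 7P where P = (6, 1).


k = 7 = 111_2 (binary, LSB first: 111)
Double-and-add from P = (6, 1):
  bit 0 = 1: acc = O + (6, 1) = (6, 1)
  bit 1 = 1: acc = (6, 1) + (2, 6) = (1, 5)
  bit 2 = 1: acc = (1, 5) + (4, 3) = (4, 4)

7P = (4, 4)


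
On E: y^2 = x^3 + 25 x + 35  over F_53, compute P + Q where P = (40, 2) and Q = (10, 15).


P != Q, so use the chord formula.
s = (y2 - y1) / (x2 - x1) = (13) / (23) mod 53 = 19
x3 = s^2 - x1 - x2 mod 53 = 19^2 - 40 - 10 = 46
y3 = s (x1 - x3) - y1 mod 53 = 19 * (40 - 46) - 2 = 43

P + Q = (46, 43)


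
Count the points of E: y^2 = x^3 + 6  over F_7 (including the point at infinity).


For each x in F_7, count y with y^2 = x^3 + 0 x + 6 mod 7:
  x = 1: RHS = 0, y in [0]  -> 1 point(s)
  x = 2: RHS = 0, y in [0]  -> 1 point(s)
  x = 4: RHS = 0, y in [0]  -> 1 point(s)
Affine points: 3. Add the point at infinity: total = 4.

#E(F_7) = 4


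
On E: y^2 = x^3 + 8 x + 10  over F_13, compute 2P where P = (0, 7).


Doubling: s = (3 x1^2 + a) / (2 y1)
s = (3*0^2 + 8) / (2*7) mod 13 = 8
x3 = s^2 - 2 x1 mod 13 = 8^2 - 2*0 = 12
y3 = s (x1 - x3) - y1 mod 13 = 8 * (0 - 12) - 7 = 1

2P = (12, 1)


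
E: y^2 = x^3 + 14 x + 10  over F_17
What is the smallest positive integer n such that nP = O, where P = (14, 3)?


Compute successive multiples of P until we hit O:
  1P = (14, 3)
  2P = (5, 16)
  3P = (11, 4)
  4P = (11, 13)
  5P = (5, 1)
  6P = (14, 14)
  7P = O

ord(P) = 7


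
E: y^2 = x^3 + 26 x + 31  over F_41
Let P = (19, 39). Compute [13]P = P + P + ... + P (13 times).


k = 13 = 1101_2 (binary, LSB first: 1011)
Double-and-add from P = (19, 39):
  bit 0 = 1: acc = O + (19, 39) = (19, 39)
  bit 1 = 0: acc unchanged = (19, 39)
  bit 2 = 1: acc = (19, 39) + (9, 25) = (33, 7)
  bit 3 = 1: acc = (33, 7) + (27, 11) = (27, 30)

13P = (27, 30)


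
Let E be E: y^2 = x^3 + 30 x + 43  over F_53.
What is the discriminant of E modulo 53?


4 a^3 + 27 b^2 = 4*30^3 + 27*43^2 = 108000 + 49923 = 157923
Delta = -16 * (157923) = -2526768
Delta mod 53 = 7

Delta = 7 (mod 53)


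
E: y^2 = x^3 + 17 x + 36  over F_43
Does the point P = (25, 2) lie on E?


Check whether y^2 = x^3 + 17 x + 36 (mod 43) for (x, y) = (25, 2).
LHS: y^2 = 2^2 mod 43 = 4
RHS: x^3 + 17 x + 36 = 25^3 + 17*25 + 36 mod 43 = 4
LHS = RHS

Yes, on the curve


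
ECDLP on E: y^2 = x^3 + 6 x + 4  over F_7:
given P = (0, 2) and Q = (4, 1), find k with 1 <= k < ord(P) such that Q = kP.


Enumerate multiples of P until we hit Q = (4, 1):
  1P = (0, 2)
  2P = (4, 6)
  3P = (4, 1)
Match found at i = 3.

k = 3


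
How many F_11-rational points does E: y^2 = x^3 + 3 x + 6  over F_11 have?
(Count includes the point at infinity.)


For each x in F_11, count y with y^2 = x^3 + 3 x + 6 mod 11:
  x = 2: RHS = 9, y in [3, 8]  -> 2 point(s)
  x = 3: RHS = 9, y in [3, 8]  -> 2 point(s)
  x = 4: RHS = 5, y in [4, 7]  -> 2 point(s)
  x = 5: RHS = 3, y in [5, 6]  -> 2 point(s)
  x = 6: RHS = 9, y in [3, 8]  -> 2 point(s)
  x = 8: RHS = 3, y in [5, 6]  -> 2 point(s)
  x = 9: RHS = 3, y in [5, 6]  -> 2 point(s)
Affine points: 14. Add the point at infinity: total = 15.

#E(F_11) = 15


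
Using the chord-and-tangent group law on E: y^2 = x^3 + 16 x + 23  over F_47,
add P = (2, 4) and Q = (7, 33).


P != Q, so use the chord formula.
s = (y2 - y1) / (x2 - x1) = (29) / (5) mod 47 = 34
x3 = s^2 - x1 - x2 mod 47 = 34^2 - 2 - 7 = 19
y3 = s (x1 - x3) - y1 mod 47 = 34 * (2 - 19) - 4 = 29

P + Q = (19, 29)


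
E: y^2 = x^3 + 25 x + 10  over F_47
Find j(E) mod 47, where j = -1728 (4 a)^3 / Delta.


Delta = -16(4 a^3 + 27 b^2) mod 47 = 12
-1728 * (4 a)^3 = -1728 * (4*25)^3 mod 47 = 26
j = 26 * 12^(-1) mod 47 = 10

j = 10 (mod 47)


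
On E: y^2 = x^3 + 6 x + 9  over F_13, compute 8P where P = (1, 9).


k = 8 = 1000_2 (binary, LSB first: 0001)
Double-and-add from P = (1, 9):
  bit 0 = 0: acc unchanged = O
  bit 1 = 0: acc unchanged = O
  bit 2 = 0: acc unchanged = O
  bit 3 = 1: acc = O + (0, 10) = (0, 10)

8P = (0, 10)


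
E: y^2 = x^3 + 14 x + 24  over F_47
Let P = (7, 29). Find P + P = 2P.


Doubling: s = (3 x1^2 + a) / (2 y1)
s = (3*7^2 + 14) / (2*29) mod 47 = 36
x3 = s^2 - 2 x1 mod 47 = 36^2 - 2*7 = 13
y3 = s (x1 - x3) - y1 mod 47 = 36 * (7 - 13) - 29 = 37

2P = (13, 37)


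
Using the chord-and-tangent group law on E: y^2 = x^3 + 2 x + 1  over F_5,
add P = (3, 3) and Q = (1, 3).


P != Q, so use the chord formula.
s = (y2 - y1) / (x2 - x1) = (0) / (3) mod 5 = 0
x3 = s^2 - x1 - x2 mod 5 = 0^2 - 3 - 1 = 1
y3 = s (x1 - x3) - y1 mod 5 = 0 * (3 - 1) - 3 = 2

P + Q = (1, 2)


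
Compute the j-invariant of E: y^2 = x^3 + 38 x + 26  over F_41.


Delta = -16(4 a^3 + 27 b^2) mod 41 = 17
-1728 * (4 a)^3 = -1728 * (4*38)^3 mod 41 = 36
j = 36 * 17^(-1) mod 41 = 19

j = 19 (mod 41)


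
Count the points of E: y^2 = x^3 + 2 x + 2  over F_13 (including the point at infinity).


For each x in F_13, count y with y^2 = x^3 + 2 x + 2 mod 13:
  x = 2: RHS = 1, y in [1, 12]  -> 2 point(s)
  x = 3: RHS = 9, y in [3, 10]  -> 2 point(s)
  x = 4: RHS = 9, y in [3, 10]  -> 2 point(s)
  x = 6: RHS = 9, y in [3, 10]  -> 2 point(s)
  x = 8: RHS = 10, y in [6, 7]  -> 2 point(s)
  x = 11: RHS = 3, y in [4, 9]  -> 2 point(s)
  x = 12: RHS = 12, y in [5, 8]  -> 2 point(s)
Affine points: 14. Add the point at infinity: total = 15.

#E(F_13) = 15


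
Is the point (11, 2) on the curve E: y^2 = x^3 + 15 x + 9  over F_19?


Check whether y^2 = x^3 + 15 x + 9 (mod 19) for (x, y) = (11, 2).
LHS: y^2 = 2^2 mod 19 = 4
RHS: x^3 + 15 x + 9 = 11^3 + 15*11 + 9 mod 19 = 4
LHS = RHS

Yes, on the curve


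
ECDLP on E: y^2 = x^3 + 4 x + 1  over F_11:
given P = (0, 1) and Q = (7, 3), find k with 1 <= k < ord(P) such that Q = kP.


Enumerate multiples of P until we hit Q = (7, 3):
  1P = (0, 1)
  2P = (4, 2)
  3P = (5, 6)
  4P = (7, 3)
Match found at i = 4.

k = 4


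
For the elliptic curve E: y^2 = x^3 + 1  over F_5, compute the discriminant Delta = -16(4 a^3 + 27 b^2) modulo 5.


4 a^3 + 27 b^2 = 4*0^3 + 27*1^2 = 0 + 27 = 27
Delta = -16 * (27) = -432
Delta mod 5 = 3

Delta = 3 (mod 5)


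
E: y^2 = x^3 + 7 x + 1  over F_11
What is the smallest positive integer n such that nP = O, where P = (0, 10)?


Compute successive multiples of P until we hit O:
  1P = (0, 10)
  2P = (4, 4)
  3P = (1, 8)
  4P = (3, 7)
  5P = (9, 10)
  6P = (2, 1)
  7P = (10, 2)
  8P = (10, 9)
  ... (continuing to 15P)
  15P = O

ord(P) = 15


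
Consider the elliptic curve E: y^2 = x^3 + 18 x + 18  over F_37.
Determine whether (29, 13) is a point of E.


Check whether y^2 = x^3 + 18 x + 18 (mod 37) for (x, y) = (29, 13).
LHS: y^2 = 13^2 mod 37 = 21
RHS: x^3 + 18 x + 18 = 29^3 + 18*29 + 18 mod 37 = 28
LHS != RHS

No, not on the curve


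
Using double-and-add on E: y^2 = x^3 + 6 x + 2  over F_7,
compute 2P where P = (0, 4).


k = 2 = 10_2 (binary, LSB first: 01)
Double-and-add from P = (0, 4):
  bit 0 = 0: acc unchanged = O
  bit 1 = 1: acc = O + (1, 4) = (1, 4)

2P = (1, 4)


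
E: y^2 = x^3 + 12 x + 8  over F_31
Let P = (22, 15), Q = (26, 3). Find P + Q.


P != Q, so use the chord formula.
s = (y2 - y1) / (x2 - x1) = (19) / (4) mod 31 = 28
x3 = s^2 - x1 - x2 mod 31 = 28^2 - 22 - 26 = 23
y3 = s (x1 - x3) - y1 mod 31 = 28 * (22 - 23) - 15 = 19

P + Q = (23, 19)


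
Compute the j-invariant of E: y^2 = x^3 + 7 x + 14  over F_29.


Delta = -16(4 a^3 + 27 b^2) mod 29 = 9
-1728 * (4 a)^3 = -1728 * (4*7)^3 mod 29 = 17
j = 17 * 9^(-1) mod 29 = 18

j = 18 (mod 29)


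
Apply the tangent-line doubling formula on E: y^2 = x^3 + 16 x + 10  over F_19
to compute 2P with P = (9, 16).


Doubling: s = (3 x1^2 + a) / (2 y1)
s = (3*9^2 + 16) / (2*16) mod 19 = 17
x3 = s^2 - 2 x1 mod 19 = 17^2 - 2*9 = 5
y3 = s (x1 - x3) - y1 mod 19 = 17 * (9 - 5) - 16 = 14

2P = (5, 14)


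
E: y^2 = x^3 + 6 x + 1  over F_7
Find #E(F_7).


For each x in F_7, count y with y^2 = x^3 + 6 x + 1 mod 7:
  x = 0: RHS = 1, y in [1, 6]  -> 2 point(s)
  x = 1: RHS = 1, y in [1, 6]  -> 2 point(s)
  x = 2: RHS = 0, y in [0]  -> 1 point(s)
  x = 3: RHS = 4, y in [2, 5]  -> 2 point(s)
  x = 5: RHS = 2, y in [3, 4]  -> 2 point(s)
  x = 6: RHS = 1, y in [1, 6]  -> 2 point(s)
Affine points: 11. Add the point at infinity: total = 12.

#E(F_7) = 12


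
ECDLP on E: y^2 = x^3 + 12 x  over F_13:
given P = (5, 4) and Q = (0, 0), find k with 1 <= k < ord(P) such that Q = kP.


Enumerate multiples of P until we hit Q = (0, 0):
  1P = (5, 4)
  2P = (0, 0)
Match found at i = 2.

k = 2


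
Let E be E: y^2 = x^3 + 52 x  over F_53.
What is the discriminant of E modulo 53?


4 a^3 + 27 b^2 = 4*52^3 + 27*0^2 = 562432 + 0 = 562432
Delta = -16 * (562432) = -8998912
Delta mod 53 = 11

Delta = 11 (mod 53)


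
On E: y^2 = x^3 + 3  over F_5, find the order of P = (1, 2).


Compute successive multiples of P until we hit O:
  1P = (1, 2)
  2P = (2, 1)
  3P = (3, 0)
  4P = (2, 4)
  5P = (1, 3)
  6P = O

ord(P) = 6


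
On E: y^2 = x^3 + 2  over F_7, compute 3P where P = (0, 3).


k = 3 = 11_2 (binary, LSB first: 11)
Double-and-add from P = (0, 3):
  bit 0 = 1: acc = O + (0, 3) = (0, 3)
  bit 1 = 1: acc = (0, 3) + (0, 4) = O

3P = O


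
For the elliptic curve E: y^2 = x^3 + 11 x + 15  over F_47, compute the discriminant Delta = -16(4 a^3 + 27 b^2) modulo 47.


4 a^3 + 27 b^2 = 4*11^3 + 27*15^2 = 5324 + 6075 = 11399
Delta = -16 * (11399) = -182384
Delta mod 47 = 23

Delta = 23 (mod 47)


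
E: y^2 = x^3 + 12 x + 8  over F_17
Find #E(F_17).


For each x in F_17, count y with y^2 = x^3 + 12 x + 8 mod 17:
  x = 0: RHS = 8, y in [5, 12]  -> 2 point(s)
  x = 1: RHS = 4, y in [2, 15]  -> 2 point(s)
  x = 4: RHS = 1, y in [1, 16]  -> 2 point(s)
  x = 8: RHS = 4, y in [2, 15]  -> 2 point(s)
  x = 11: RHS = 9, y in [3, 14]  -> 2 point(s)
  x = 13: RHS = 15, y in [7, 10]  -> 2 point(s)
  x = 14: RHS = 13, y in [8, 9]  -> 2 point(s)
Affine points: 14. Add the point at infinity: total = 15.

#E(F_17) = 15


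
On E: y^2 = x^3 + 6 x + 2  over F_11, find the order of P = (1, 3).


Compute successive multiples of P until we hit O:
  1P = (1, 3)
  2P = (3, 5)
  3P = (8, 1)
  4P = (5, 6)
  5P = (9, 2)
  6P = (6, 10)
  7P = (2, 0)
  8P = (6, 1)
  ... (continuing to 14P)
  14P = O

ord(P) = 14


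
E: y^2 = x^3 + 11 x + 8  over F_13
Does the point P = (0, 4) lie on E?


Check whether y^2 = x^3 + 11 x + 8 (mod 13) for (x, y) = (0, 4).
LHS: y^2 = 4^2 mod 13 = 3
RHS: x^3 + 11 x + 8 = 0^3 + 11*0 + 8 mod 13 = 8
LHS != RHS

No, not on the curve


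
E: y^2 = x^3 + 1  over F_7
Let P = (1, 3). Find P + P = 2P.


Doubling: s = (3 x1^2 + a) / (2 y1)
s = (3*1^2 + 0) / (2*3) mod 7 = 4
x3 = s^2 - 2 x1 mod 7 = 4^2 - 2*1 = 0
y3 = s (x1 - x3) - y1 mod 7 = 4 * (1 - 0) - 3 = 1

2P = (0, 1)


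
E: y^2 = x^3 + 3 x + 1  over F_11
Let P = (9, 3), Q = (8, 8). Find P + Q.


P != Q, so use the chord formula.
s = (y2 - y1) / (x2 - x1) = (5) / (10) mod 11 = 6
x3 = s^2 - x1 - x2 mod 11 = 6^2 - 9 - 8 = 8
y3 = s (x1 - x3) - y1 mod 11 = 6 * (9 - 8) - 3 = 3

P + Q = (8, 3)


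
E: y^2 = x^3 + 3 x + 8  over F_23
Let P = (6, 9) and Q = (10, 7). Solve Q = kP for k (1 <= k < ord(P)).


Enumerate multiples of P until we hit Q = (10, 7):
  1P = (6, 9)
  2P = (19, 22)
  3P = (22, 21)
  4P = (20, 15)
  5P = (0, 10)
  6P = (10, 7)
Match found at i = 6.

k = 6


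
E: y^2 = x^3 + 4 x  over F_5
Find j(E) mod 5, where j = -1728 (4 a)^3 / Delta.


Delta = -16(4 a^3 + 27 b^2) mod 5 = 4
-1728 * (4 a)^3 = -1728 * (4*4)^3 mod 5 = 2
j = 2 * 4^(-1) mod 5 = 3

j = 3 (mod 5)


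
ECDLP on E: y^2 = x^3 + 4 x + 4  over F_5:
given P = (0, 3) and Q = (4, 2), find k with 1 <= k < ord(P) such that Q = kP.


Enumerate multiples of P until we hit Q = (4, 2):
  1P = (0, 3)
  2P = (1, 3)
  3P = (4, 2)
Match found at i = 3.

k = 3


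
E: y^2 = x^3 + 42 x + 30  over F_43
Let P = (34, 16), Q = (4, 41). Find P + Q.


P != Q, so use the chord formula.
s = (y2 - y1) / (x2 - x1) = (25) / (13) mod 43 = 35
x3 = s^2 - x1 - x2 mod 43 = 35^2 - 34 - 4 = 26
y3 = s (x1 - x3) - y1 mod 43 = 35 * (34 - 26) - 16 = 6

P + Q = (26, 6)


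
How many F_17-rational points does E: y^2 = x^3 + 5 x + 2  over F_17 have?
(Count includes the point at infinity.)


For each x in F_17, count y with y^2 = x^3 + 5 x + 2 mod 17:
  x = 0: RHS = 2, y in [6, 11]  -> 2 point(s)
  x = 1: RHS = 8, y in [5, 12]  -> 2 point(s)
  x = 4: RHS = 1, y in [1, 16]  -> 2 point(s)
  x = 5: RHS = 16, y in [4, 13]  -> 2 point(s)
  x = 10: RHS = 15, y in [7, 10]  -> 2 point(s)
  x = 15: RHS = 1, y in [1, 16]  -> 2 point(s)
  x = 16: RHS = 13, y in [8, 9]  -> 2 point(s)
Affine points: 14. Add the point at infinity: total = 15.

#E(F_17) = 15


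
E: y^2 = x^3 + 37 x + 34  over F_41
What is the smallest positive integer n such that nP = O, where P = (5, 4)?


Compute successive multiples of P until we hit O:
  1P = (5, 4)
  2P = (22, 4)
  3P = (14, 37)
  4P = (40, 18)
  5P = (6, 12)
  6P = (12, 22)
  7P = (3, 7)
  8P = (25, 26)
  ... (continuing to 18P)
  18P = O

ord(P) = 18


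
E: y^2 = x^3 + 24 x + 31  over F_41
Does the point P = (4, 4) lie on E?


Check whether y^2 = x^3 + 24 x + 31 (mod 41) for (x, y) = (4, 4).
LHS: y^2 = 4^2 mod 41 = 16
RHS: x^3 + 24 x + 31 = 4^3 + 24*4 + 31 mod 41 = 27
LHS != RHS

No, not on the curve


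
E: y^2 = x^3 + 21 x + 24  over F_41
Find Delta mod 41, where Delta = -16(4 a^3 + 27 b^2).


4 a^3 + 27 b^2 = 4*21^3 + 27*24^2 = 37044 + 15552 = 52596
Delta = -16 * (52596) = -841536
Delta mod 41 = 30

Delta = 30 (mod 41)


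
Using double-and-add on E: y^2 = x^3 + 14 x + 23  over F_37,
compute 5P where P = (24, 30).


k = 5 = 101_2 (binary, LSB first: 101)
Double-and-add from P = (24, 30):
  bit 0 = 1: acc = O + (24, 30) = (24, 30)
  bit 1 = 0: acc unchanged = (24, 30)
  bit 2 = 1: acc = (24, 30) + (29, 18) = (9, 8)

5P = (9, 8)


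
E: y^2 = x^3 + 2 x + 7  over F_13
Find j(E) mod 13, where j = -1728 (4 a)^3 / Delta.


Delta = -16(4 a^3 + 27 b^2) mod 13 = 4
-1728 * (4 a)^3 = -1728 * (4*2)^3 mod 13 = 5
j = 5 * 4^(-1) mod 13 = 11

j = 11 (mod 13)


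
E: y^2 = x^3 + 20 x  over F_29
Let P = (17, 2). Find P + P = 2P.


Doubling: s = (3 x1^2 + a) / (2 y1)
s = (3*17^2 + 20) / (2*2) mod 29 = 26
x3 = s^2 - 2 x1 mod 29 = 26^2 - 2*17 = 4
y3 = s (x1 - x3) - y1 mod 29 = 26 * (17 - 4) - 2 = 17

2P = (4, 17)


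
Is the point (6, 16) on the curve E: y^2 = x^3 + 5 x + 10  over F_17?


Check whether y^2 = x^3 + 5 x + 10 (mod 17) for (x, y) = (6, 16).
LHS: y^2 = 16^2 mod 17 = 1
RHS: x^3 + 5 x + 10 = 6^3 + 5*6 + 10 mod 17 = 1
LHS = RHS

Yes, on the curve


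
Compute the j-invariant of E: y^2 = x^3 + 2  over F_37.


Delta = -16(4 a^3 + 27 b^2) mod 37 = 11
-1728 * (4 a)^3 = -1728 * (4*0)^3 mod 37 = 0
j = 0 * 11^(-1) mod 37 = 0

j = 0 (mod 37)


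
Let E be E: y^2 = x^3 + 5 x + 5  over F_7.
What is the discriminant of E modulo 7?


4 a^3 + 27 b^2 = 4*5^3 + 27*5^2 = 500 + 675 = 1175
Delta = -16 * (1175) = -18800
Delta mod 7 = 2

Delta = 2 (mod 7)


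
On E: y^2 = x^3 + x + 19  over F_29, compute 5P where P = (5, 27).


k = 5 = 101_2 (binary, LSB first: 101)
Double-and-add from P = (5, 27):
  bit 0 = 1: acc = O + (5, 27) = (5, 27)
  bit 1 = 0: acc unchanged = (5, 27)
  bit 2 = 1: acc = (5, 27) + (27, 26) = (13, 5)

5P = (13, 5)


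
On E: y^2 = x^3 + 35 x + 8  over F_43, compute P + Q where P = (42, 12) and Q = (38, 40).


P != Q, so use the chord formula.
s = (y2 - y1) / (x2 - x1) = (28) / (39) mod 43 = 36
x3 = s^2 - x1 - x2 mod 43 = 36^2 - 42 - 38 = 12
y3 = s (x1 - x3) - y1 mod 43 = 36 * (42 - 12) - 12 = 36

P + Q = (12, 36)


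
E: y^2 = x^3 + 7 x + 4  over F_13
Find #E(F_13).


For each x in F_13, count y with y^2 = x^3 + 7 x + 4 mod 13:
  x = 0: RHS = 4, y in [2, 11]  -> 2 point(s)
  x = 1: RHS = 12, y in [5, 8]  -> 2 point(s)
  x = 2: RHS = 0, y in [0]  -> 1 point(s)
  x = 3: RHS = 0, y in [0]  -> 1 point(s)
  x = 8: RHS = 0, y in [0]  -> 1 point(s)
  x = 9: RHS = 3, y in [4, 9]  -> 2 point(s)
  x = 12: RHS = 9, y in [3, 10]  -> 2 point(s)
Affine points: 11. Add the point at infinity: total = 12.

#E(F_13) = 12


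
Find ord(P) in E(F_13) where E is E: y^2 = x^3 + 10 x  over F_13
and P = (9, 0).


Compute successive multiples of P until we hit O:
  1P = (9, 0)
  2P = O

ord(P) = 2


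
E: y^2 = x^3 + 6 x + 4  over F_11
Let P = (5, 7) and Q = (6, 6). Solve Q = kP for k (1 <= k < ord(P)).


Enumerate multiples of P until we hit Q = (6, 6):
  1P = (5, 7)
  2P = (4, 9)
  3P = (6, 6)
Match found at i = 3.

k = 3


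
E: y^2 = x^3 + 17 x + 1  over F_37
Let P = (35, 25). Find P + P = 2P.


Doubling: s = (3 x1^2 + a) / (2 y1)
s = (3*35^2 + 17) / (2*25) mod 37 = 25
x3 = s^2 - 2 x1 mod 37 = 25^2 - 2*35 = 0
y3 = s (x1 - x3) - y1 mod 37 = 25 * (35 - 0) - 25 = 36

2P = (0, 36)


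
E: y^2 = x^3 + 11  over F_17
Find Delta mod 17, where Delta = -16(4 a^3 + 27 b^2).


4 a^3 + 27 b^2 = 4*0^3 + 27*11^2 = 0 + 3267 = 3267
Delta = -16 * (3267) = -52272
Delta mod 17 = 3

Delta = 3 (mod 17)


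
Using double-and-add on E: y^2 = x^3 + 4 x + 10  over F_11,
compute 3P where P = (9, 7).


k = 3 = 11_2 (binary, LSB first: 11)
Double-and-add from P = (9, 7):
  bit 0 = 1: acc = O + (9, 7) = (9, 7)
  bit 1 = 1: acc = (9, 7) + (8, 2) = (8, 9)

3P = (8, 9)


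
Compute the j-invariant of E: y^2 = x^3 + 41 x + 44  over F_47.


Delta = -16(4 a^3 + 27 b^2) mod 47 = 19
-1728 * (4 a)^3 = -1728 * (4*41)^3 mod 47 = 28
j = 28 * 19^(-1) mod 47 = 46

j = 46 (mod 47)


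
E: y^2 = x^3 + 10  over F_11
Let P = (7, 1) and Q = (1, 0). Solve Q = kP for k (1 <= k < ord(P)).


Enumerate multiples of P until we hit Q = (1, 0):
  1P = (7, 1)
  2P = (1, 0)
Match found at i = 2.

k = 2


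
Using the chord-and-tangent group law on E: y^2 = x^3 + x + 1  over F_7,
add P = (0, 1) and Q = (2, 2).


P != Q, so use the chord formula.
s = (y2 - y1) / (x2 - x1) = (1) / (2) mod 7 = 4
x3 = s^2 - x1 - x2 mod 7 = 4^2 - 0 - 2 = 0
y3 = s (x1 - x3) - y1 mod 7 = 4 * (0 - 0) - 1 = 6

P + Q = (0, 6)


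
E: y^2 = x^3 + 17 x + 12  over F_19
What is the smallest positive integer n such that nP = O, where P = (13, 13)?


Compute successive multiples of P until we hit O:
  1P = (13, 13)
  2P = (4, 12)
  3P = (6, 11)
  4P = (9, 18)
  5P = (14, 12)
  6P = (12, 5)
  7P = (1, 7)
  8P = (10, 17)
  ... (continuing to 19P)
  19P = O

ord(P) = 19


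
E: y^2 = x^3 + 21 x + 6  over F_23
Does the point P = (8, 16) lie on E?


Check whether y^2 = x^3 + 21 x + 6 (mod 23) for (x, y) = (8, 16).
LHS: y^2 = 16^2 mod 23 = 3
RHS: x^3 + 21 x + 6 = 8^3 + 21*8 + 6 mod 23 = 19
LHS != RHS

No, not on the curve


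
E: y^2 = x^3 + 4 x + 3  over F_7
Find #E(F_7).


For each x in F_7, count y with y^2 = x^3 + 4 x + 3 mod 7:
  x = 1: RHS = 1, y in [1, 6]  -> 2 point(s)
  x = 3: RHS = 0, y in [0]  -> 1 point(s)
  x = 5: RHS = 1, y in [1, 6]  -> 2 point(s)
Affine points: 5. Add the point at infinity: total = 6.

#E(F_7) = 6


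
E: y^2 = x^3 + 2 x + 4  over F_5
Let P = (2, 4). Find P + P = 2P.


Doubling: s = (3 x1^2 + a) / (2 y1)
s = (3*2^2 + 2) / (2*4) mod 5 = 3
x3 = s^2 - 2 x1 mod 5 = 3^2 - 2*2 = 0
y3 = s (x1 - x3) - y1 mod 5 = 3 * (2 - 0) - 4 = 2

2P = (0, 2)


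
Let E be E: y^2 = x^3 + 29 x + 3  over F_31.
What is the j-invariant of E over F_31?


Delta = -16(4 a^3 + 27 b^2) mod 31 = 3
-1728 * (4 a)^3 = -1728 * (4*29)^3 mod 31 = 27
j = 27 * 3^(-1) mod 31 = 9

j = 9 (mod 31)


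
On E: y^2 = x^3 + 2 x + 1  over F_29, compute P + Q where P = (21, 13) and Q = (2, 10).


P != Q, so use the chord formula.
s = (y2 - y1) / (x2 - x1) = (26) / (10) mod 29 = 20
x3 = s^2 - x1 - x2 mod 29 = 20^2 - 21 - 2 = 0
y3 = s (x1 - x3) - y1 mod 29 = 20 * (21 - 0) - 13 = 1

P + Q = (0, 1)


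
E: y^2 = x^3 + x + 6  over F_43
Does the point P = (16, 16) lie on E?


Check whether y^2 = x^3 + 1 x + 6 (mod 43) for (x, y) = (16, 16).
LHS: y^2 = 16^2 mod 43 = 41
RHS: x^3 + 1 x + 6 = 16^3 + 1*16 + 6 mod 43 = 33
LHS != RHS

No, not on the curve


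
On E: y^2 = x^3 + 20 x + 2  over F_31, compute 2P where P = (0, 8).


Doubling: s = (3 x1^2 + a) / (2 y1)
s = (3*0^2 + 20) / (2*8) mod 31 = 9
x3 = s^2 - 2 x1 mod 31 = 9^2 - 2*0 = 19
y3 = s (x1 - x3) - y1 mod 31 = 9 * (0 - 19) - 8 = 7

2P = (19, 7)


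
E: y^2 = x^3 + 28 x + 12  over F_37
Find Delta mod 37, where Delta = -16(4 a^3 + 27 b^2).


4 a^3 + 27 b^2 = 4*28^3 + 27*12^2 = 87808 + 3888 = 91696
Delta = -16 * (91696) = -1467136
Delta mod 37 = 25

Delta = 25 (mod 37)


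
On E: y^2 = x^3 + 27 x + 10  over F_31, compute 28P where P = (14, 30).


k = 28 = 11100_2 (binary, LSB first: 00111)
Double-and-add from P = (14, 30):
  bit 0 = 0: acc unchanged = O
  bit 1 = 0: acc unchanged = O
  bit 2 = 1: acc = O + (1, 21) = (1, 21)
  bit 3 = 1: acc = (1, 21) + (8, 5) = (19, 29)
  bit 4 = 1: acc = (19, 29) + (20, 5) = (10, 3)

28P = (10, 3)


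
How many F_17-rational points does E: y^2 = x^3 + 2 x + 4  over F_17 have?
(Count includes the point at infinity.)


For each x in F_17, count y with y^2 = x^3 + 2 x + 4 mod 17:
  x = 0: RHS = 4, y in [2, 15]  -> 2 point(s)
  x = 2: RHS = 16, y in [4, 13]  -> 2 point(s)
  x = 4: RHS = 8, y in [5, 12]  -> 2 point(s)
  x = 7: RHS = 4, y in [2, 15]  -> 2 point(s)
  x = 10: RHS = 4, y in [2, 15]  -> 2 point(s)
  x = 13: RHS = 0, y in [0]  -> 1 point(s)
  x = 15: RHS = 9, y in [3, 14]  -> 2 point(s)
  x = 16: RHS = 1, y in [1, 16]  -> 2 point(s)
Affine points: 15. Add the point at infinity: total = 16.

#E(F_17) = 16


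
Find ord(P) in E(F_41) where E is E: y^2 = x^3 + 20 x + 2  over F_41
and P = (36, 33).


Compute successive multiples of P until we hit O:
  1P = (36, 33)
  2P = (31, 27)
  3P = (23, 40)
  4P = (0, 17)
  5P = (30, 38)
  6P = (11, 35)
  7P = (19, 5)
  8P = (9, 38)
  ... (continuing to 45P)
  45P = O

ord(P) = 45


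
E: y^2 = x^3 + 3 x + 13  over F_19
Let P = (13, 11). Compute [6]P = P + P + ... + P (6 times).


k = 6 = 110_2 (binary, LSB first: 011)
Double-and-add from P = (13, 11):
  bit 0 = 0: acc unchanged = O
  bit 1 = 1: acc = O + (13, 8) = (13, 8)
  bit 2 = 1: acc = (13, 8) + (13, 11) = O

6P = O


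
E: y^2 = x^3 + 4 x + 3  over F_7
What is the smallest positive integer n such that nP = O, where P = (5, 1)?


Compute successive multiples of P until we hit O:
  1P = (5, 1)
  2P = (5, 6)
  3P = O

ord(P) = 3


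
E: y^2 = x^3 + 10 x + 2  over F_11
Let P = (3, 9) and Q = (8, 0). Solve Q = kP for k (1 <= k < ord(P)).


Enumerate multiples of P until we hit Q = (8, 0):
  1P = (3, 9)
  2P = (6, 5)
  3P = (5, 1)
  4P = (8, 0)
Match found at i = 4.

k = 4


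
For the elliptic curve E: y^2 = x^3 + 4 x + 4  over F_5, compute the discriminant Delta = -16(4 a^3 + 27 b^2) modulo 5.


4 a^3 + 27 b^2 = 4*4^3 + 27*4^2 = 256 + 432 = 688
Delta = -16 * (688) = -11008
Delta mod 5 = 2

Delta = 2 (mod 5)


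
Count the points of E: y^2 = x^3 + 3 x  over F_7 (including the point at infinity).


For each x in F_7, count y with y^2 = x^3 + 3 x + 0 mod 7:
  x = 0: RHS = 0, y in [0]  -> 1 point(s)
  x = 1: RHS = 4, y in [2, 5]  -> 2 point(s)
  x = 2: RHS = 0, y in [0]  -> 1 point(s)
  x = 3: RHS = 1, y in [1, 6]  -> 2 point(s)
  x = 5: RHS = 0, y in [0]  -> 1 point(s)
Affine points: 7. Add the point at infinity: total = 8.

#E(F_7) = 8


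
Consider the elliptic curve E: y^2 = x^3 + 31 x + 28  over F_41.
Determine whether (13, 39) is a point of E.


Check whether y^2 = x^3 + 31 x + 28 (mod 41) for (x, y) = (13, 39).
LHS: y^2 = 39^2 mod 41 = 4
RHS: x^3 + 31 x + 28 = 13^3 + 31*13 + 28 mod 41 = 4
LHS = RHS

Yes, on the curve


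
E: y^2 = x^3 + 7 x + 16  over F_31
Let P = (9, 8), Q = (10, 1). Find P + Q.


P != Q, so use the chord formula.
s = (y2 - y1) / (x2 - x1) = (24) / (1) mod 31 = 24
x3 = s^2 - x1 - x2 mod 31 = 24^2 - 9 - 10 = 30
y3 = s (x1 - x3) - y1 mod 31 = 24 * (9 - 30) - 8 = 15

P + Q = (30, 15)


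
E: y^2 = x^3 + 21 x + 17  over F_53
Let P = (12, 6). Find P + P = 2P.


Doubling: s = (3 x1^2 + a) / (2 y1)
s = (3*12^2 + 21) / (2*6) mod 53 = 51
x3 = s^2 - 2 x1 mod 53 = 51^2 - 2*12 = 33
y3 = s (x1 - x3) - y1 mod 53 = 51 * (12 - 33) - 6 = 36

2P = (33, 36)


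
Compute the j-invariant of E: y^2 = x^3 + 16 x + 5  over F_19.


Delta = -16(4 a^3 + 27 b^2) mod 19 = 10
-1728 * (4 a)^3 = -1728 * (4*16)^3 mod 19 = 1
j = 1 * 10^(-1) mod 19 = 2

j = 2 (mod 19)


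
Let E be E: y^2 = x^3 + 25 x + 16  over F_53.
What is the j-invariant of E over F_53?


Delta = -16(4 a^3 + 27 b^2) mod 53 = 23
-1728 * (4 a)^3 = -1728 * (4*25)^3 mod 53 = 22
j = 22 * 23^(-1) mod 53 = 24

j = 24 (mod 53)


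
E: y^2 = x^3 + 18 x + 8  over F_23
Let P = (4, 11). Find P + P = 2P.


Doubling: s = (3 x1^2 + a) / (2 y1)
s = (3*4^2 + 18) / (2*11) mod 23 = 3
x3 = s^2 - 2 x1 mod 23 = 3^2 - 2*4 = 1
y3 = s (x1 - x3) - y1 mod 23 = 3 * (4 - 1) - 11 = 21

2P = (1, 21)


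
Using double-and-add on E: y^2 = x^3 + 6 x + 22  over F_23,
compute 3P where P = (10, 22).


k = 3 = 11_2 (binary, LSB first: 11)
Double-and-add from P = (10, 22):
  bit 0 = 1: acc = O + (10, 22) = (10, 22)
  bit 1 = 1: acc = (10, 22) + (21, 5) = (21, 18)

3P = (21, 18)


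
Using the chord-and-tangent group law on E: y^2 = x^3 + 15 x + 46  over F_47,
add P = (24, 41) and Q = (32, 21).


P != Q, so use the chord formula.
s = (y2 - y1) / (x2 - x1) = (27) / (8) mod 47 = 21
x3 = s^2 - x1 - x2 mod 47 = 21^2 - 24 - 32 = 9
y3 = s (x1 - x3) - y1 mod 47 = 21 * (24 - 9) - 41 = 39

P + Q = (9, 39)


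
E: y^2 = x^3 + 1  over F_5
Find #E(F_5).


For each x in F_5, count y with y^2 = x^3 + 0 x + 1 mod 5:
  x = 0: RHS = 1, y in [1, 4]  -> 2 point(s)
  x = 2: RHS = 4, y in [2, 3]  -> 2 point(s)
  x = 4: RHS = 0, y in [0]  -> 1 point(s)
Affine points: 5. Add the point at infinity: total = 6.

#E(F_5) = 6


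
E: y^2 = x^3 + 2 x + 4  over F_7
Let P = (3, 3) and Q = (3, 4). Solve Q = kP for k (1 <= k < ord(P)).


Enumerate multiples of P until we hit Q = (3, 4):
  1P = (3, 3)
  2P = (2, 3)
  3P = (2, 4)
  4P = (3, 4)
Match found at i = 4.

k = 4


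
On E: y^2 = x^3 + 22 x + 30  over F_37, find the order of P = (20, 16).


Compute successive multiples of P until we hit O:
  1P = (20, 16)
  2P = (0, 17)
  3P = (1, 33)
  4P = (25, 6)
  5P = (33, 10)
  6P = (28, 19)
  7P = (14, 14)
  8P = (36, 28)
  ... (continuing to 41P)
  41P = O

ord(P) = 41


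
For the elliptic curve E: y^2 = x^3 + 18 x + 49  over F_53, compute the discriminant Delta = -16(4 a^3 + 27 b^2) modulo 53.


4 a^3 + 27 b^2 = 4*18^3 + 27*49^2 = 23328 + 64827 = 88155
Delta = -16 * (88155) = -1410480
Delta mod 53 = 9

Delta = 9 (mod 53)


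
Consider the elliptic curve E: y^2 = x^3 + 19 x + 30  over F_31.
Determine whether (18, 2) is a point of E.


Check whether y^2 = x^3 + 19 x + 30 (mod 31) for (x, y) = (18, 2).
LHS: y^2 = 2^2 mod 31 = 4
RHS: x^3 + 19 x + 30 = 18^3 + 19*18 + 30 mod 31 = 4
LHS = RHS

Yes, on the curve


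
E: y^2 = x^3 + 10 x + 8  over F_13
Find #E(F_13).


For each x in F_13, count y with y^2 = x^3 + 10 x + 8 mod 13:
  x = 2: RHS = 10, y in [6, 7]  -> 2 point(s)
  x = 3: RHS = 0, y in [0]  -> 1 point(s)
  x = 5: RHS = 1, y in [1, 12]  -> 2 point(s)
  x = 10: RHS = 3, y in [4, 9]  -> 2 point(s)
  x = 12: RHS = 10, y in [6, 7]  -> 2 point(s)
Affine points: 9. Add the point at infinity: total = 10.

#E(F_13) = 10


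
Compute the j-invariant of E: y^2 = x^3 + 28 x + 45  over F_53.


Delta = -16(4 a^3 + 27 b^2) mod 53 = 14
-1728 * (4 a)^3 = -1728 * (4*28)^3 mod 53 = 31
j = 31 * 14^(-1) mod 53 = 6

j = 6 (mod 53)


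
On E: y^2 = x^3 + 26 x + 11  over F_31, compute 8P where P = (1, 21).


k = 8 = 1000_2 (binary, LSB first: 0001)
Double-and-add from P = (1, 21):
  bit 0 = 0: acc unchanged = O
  bit 1 = 0: acc unchanged = O
  bit 2 = 0: acc unchanged = O
  bit 3 = 1: acc = O + (14, 9) = (14, 9)

8P = (14, 9)


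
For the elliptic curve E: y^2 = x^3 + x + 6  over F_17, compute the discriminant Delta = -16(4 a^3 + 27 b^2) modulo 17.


4 a^3 + 27 b^2 = 4*1^3 + 27*6^2 = 4 + 972 = 976
Delta = -16 * (976) = -15616
Delta mod 17 = 7

Delta = 7 (mod 17)


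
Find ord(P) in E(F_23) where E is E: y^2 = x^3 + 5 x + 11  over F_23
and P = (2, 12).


Compute successive multiples of P until we hit O:
  1P = (2, 12)
  2P = (9, 7)
  3P = (5, 0)
  4P = (9, 16)
  5P = (2, 11)
  6P = O

ord(P) = 6


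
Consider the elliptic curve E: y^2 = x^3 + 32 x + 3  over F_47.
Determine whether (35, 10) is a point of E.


Check whether y^2 = x^3 + 32 x + 3 (mod 47) for (x, y) = (35, 10).
LHS: y^2 = 10^2 mod 47 = 6
RHS: x^3 + 32 x + 3 = 35^3 + 32*35 + 3 mod 47 = 6
LHS = RHS

Yes, on the curve


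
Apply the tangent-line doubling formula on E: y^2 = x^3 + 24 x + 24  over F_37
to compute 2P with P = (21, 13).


Doubling: s = (3 x1^2 + a) / (2 y1)
s = (3*21^2 + 24) / (2*13) mod 37 = 2
x3 = s^2 - 2 x1 mod 37 = 2^2 - 2*21 = 36
y3 = s (x1 - x3) - y1 mod 37 = 2 * (21 - 36) - 13 = 31

2P = (36, 31)


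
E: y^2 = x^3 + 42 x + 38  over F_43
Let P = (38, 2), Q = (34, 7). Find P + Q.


P != Q, so use the chord formula.
s = (y2 - y1) / (x2 - x1) = (5) / (39) mod 43 = 31
x3 = s^2 - x1 - x2 mod 43 = 31^2 - 38 - 34 = 29
y3 = s (x1 - x3) - y1 mod 43 = 31 * (38 - 29) - 2 = 19

P + Q = (29, 19)


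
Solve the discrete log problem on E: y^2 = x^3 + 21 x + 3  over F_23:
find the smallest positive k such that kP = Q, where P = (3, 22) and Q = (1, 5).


Enumerate multiples of P until we hit Q = (1, 5):
  1P = (3, 22)
  2P = (18, 16)
  3P = (4, 6)
  4P = (19, 4)
  5P = (17, 11)
  6P = (15, 17)
  7P = (13, 9)
  8P = (8, 19)
  9P = (5, 16)
  10P = (1, 18)
  11P = (0, 7)
  12P = (22, 21)
  13P = (11, 22)
  14P = (9, 1)
  15P = (6, 0)
  16P = (9, 22)
  17P = (11, 1)
  18P = (22, 2)
  19P = (0, 16)
  20P = (1, 5)
Match found at i = 20.

k = 20


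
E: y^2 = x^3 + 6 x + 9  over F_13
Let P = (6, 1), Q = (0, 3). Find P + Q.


P != Q, so use the chord formula.
s = (y2 - y1) / (x2 - x1) = (2) / (7) mod 13 = 4
x3 = s^2 - x1 - x2 mod 13 = 4^2 - 6 - 0 = 10
y3 = s (x1 - x3) - y1 mod 13 = 4 * (6 - 10) - 1 = 9

P + Q = (10, 9)


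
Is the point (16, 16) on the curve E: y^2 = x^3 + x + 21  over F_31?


Check whether y^2 = x^3 + 1 x + 21 (mod 31) for (x, y) = (16, 16).
LHS: y^2 = 16^2 mod 31 = 8
RHS: x^3 + 1 x + 21 = 16^3 + 1*16 + 21 mod 31 = 10
LHS != RHS

No, not on the curve


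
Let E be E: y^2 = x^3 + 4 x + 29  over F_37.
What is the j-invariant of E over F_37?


Delta = -16(4 a^3 + 27 b^2) mod 37 = 2
-1728 * (4 a)^3 = -1728 * (4*4)^3 mod 37 = 27
j = 27 * 2^(-1) mod 37 = 32

j = 32 (mod 37)


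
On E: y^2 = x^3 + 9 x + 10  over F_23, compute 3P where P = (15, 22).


k = 3 = 11_2 (binary, LSB first: 11)
Double-and-add from P = (15, 22):
  bit 0 = 1: acc = O + (15, 22) = (15, 22)
  bit 1 = 1: acc = (15, 22) + (2, 17) = (12, 11)

3P = (12, 11)


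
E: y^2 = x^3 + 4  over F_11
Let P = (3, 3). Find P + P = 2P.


Doubling: s = (3 x1^2 + a) / (2 y1)
s = (3*3^2 + 0) / (2*3) mod 11 = 10
x3 = s^2 - 2 x1 mod 11 = 10^2 - 2*3 = 6
y3 = s (x1 - x3) - y1 mod 11 = 10 * (3 - 6) - 3 = 0

2P = (6, 0)


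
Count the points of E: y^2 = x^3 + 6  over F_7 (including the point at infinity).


For each x in F_7, count y with y^2 = x^3 + 0 x + 6 mod 7:
  x = 1: RHS = 0, y in [0]  -> 1 point(s)
  x = 2: RHS = 0, y in [0]  -> 1 point(s)
  x = 4: RHS = 0, y in [0]  -> 1 point(s)
Affine points: 3. Add the point at infinity: total = 4.

#E(F_7) = 4


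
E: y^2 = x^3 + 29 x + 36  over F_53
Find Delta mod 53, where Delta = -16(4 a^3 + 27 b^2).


4 a^3 + 27 b^2 = 4*29^3 + 27*36^2 = 97556 + 34992 = 132548
Delta = -16 * (132548) = -2120768
Delta mod 53 = 27

Delta = 27 (mod 53)


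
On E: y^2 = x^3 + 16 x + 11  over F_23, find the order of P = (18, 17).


Compute successive multiples of P until we hit O:
  1P = (18, 17)
  2P = (14, 14)
  3P = (16, 19)
  4P = (13, 1)
  5P = (5, 20)
  6P = (4, 1)
  7P = (7, 12)
  8P = (6, 1)
  ... (continuing to 18P)
  18P = O

ord(P) = 18


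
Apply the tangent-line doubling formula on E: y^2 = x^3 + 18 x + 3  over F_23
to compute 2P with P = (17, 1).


Doubling: s = (3 x1^2 + a) / (2 y1)
s = (3*17^2 + 18) / (2*1) mod 23 = 17
x3 = s^2 - 2 x1 mod 23 = 17^2 - 2*17 = 2
y3 = s (x1 - x3) - y1 mod 23 = 17 * (17 - 2) - 1 = 1

2P = (2, 1)


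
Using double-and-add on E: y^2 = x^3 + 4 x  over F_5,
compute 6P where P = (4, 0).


k = 6 = 110_2 (binary, LSB first: 011)
Double-and-add from P = (4, 0):
  bit 0 = 0: acc unchanged = O
  bit 1 = 1: acc = O + O = O
  bit 2 = 1: acc = O + O = O

6P = O


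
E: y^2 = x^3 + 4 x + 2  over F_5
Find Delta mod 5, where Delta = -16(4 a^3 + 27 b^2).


4 a^3 + 27 b^2 = 4*4^3 + 27*2^2 = 256 + 108 = 364
Delta = -16 * (364) = -5824
Delta mod 5 = 1

Delta = 1 (mod 5)


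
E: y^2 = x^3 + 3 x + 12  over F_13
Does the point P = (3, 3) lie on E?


Check whether y^2 = x^3 + 3 x + 12 (mod 13) for (x, y) = (3, 3).
LHS: y^2 = 3^2 mod 13 = 9
RHS: x^3 + 3 x + 12 = 3^3 + 3*3 + 12 mod 13 = 9
LHS = RHS

Yes, on the curve


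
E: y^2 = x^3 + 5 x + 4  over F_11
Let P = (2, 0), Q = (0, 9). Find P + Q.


P != Q, so use the chord formula.
s = (y2 - y1) / (x2 - x1) = (9) / (9) mod 11 = 1
x3 = s^2 - x1 - x2 mod 11 = 1^2 - 2 - 0 = 10
y3 = s (x1 - x3) - y1 mod 11 = 1 * (2 - 10) - 0 = 3

P + Q = (10, 3)


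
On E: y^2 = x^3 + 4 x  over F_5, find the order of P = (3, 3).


Compute successive multiples of P until we hit O:
  1P = (3, 3)
  2P = (0, 0)
  3P = (3, 2)
  4P = O

ord(P) = 4


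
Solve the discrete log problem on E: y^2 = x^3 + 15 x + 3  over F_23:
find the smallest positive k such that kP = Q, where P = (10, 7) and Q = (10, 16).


Enumerate multiples of P until we hit Q = (10, 16):
  1P = (10, 7)
  2P = (9, 4)
  3P = (13, 7)
  4P = (0, 16)
  5P = (3, 12)
  6P = (3, 11)
  7P = (0, 7)
  8P = (13, 16)
  9P = (9, 19)
  10P = (10, 16)
Match found at i = 10.

k = 10
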